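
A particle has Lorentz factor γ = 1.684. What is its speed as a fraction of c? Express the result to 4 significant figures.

0.8046c

β = √(1 − 1/γ²) = √(1 − 1/2.835856) = √0.647373 = 0.8046.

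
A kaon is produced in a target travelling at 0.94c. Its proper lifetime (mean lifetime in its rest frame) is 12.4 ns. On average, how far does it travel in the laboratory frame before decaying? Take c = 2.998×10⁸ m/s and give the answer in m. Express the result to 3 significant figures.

β² = 0.8836, so γ = 1/√0.1164 = 2.9311.
Lab-frame lifetime: Δt = γτ = 2.9311 × 12.4 ns = 36.346 ns.
Distance: d = vΔt = 0.94 × 2.998×10⁸ m/s × 3.6346×10^-8 s = 10.2 m.

10.2 m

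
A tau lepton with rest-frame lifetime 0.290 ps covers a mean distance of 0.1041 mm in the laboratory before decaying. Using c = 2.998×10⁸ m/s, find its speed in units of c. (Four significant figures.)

Lab distance = (lab lifetime)·v = γτ·βc, so βγ = d/(cτ) = 1.041×10^-4/(2.998×10⁸ × 2.900×10^-13) = 1.1973.
With βγ = 1.1973: γ² = 1 + (βγ)² = 2.43353, and β = (βγ)/γ = 1.1973/1.55998 = 0.7675.

0.7675c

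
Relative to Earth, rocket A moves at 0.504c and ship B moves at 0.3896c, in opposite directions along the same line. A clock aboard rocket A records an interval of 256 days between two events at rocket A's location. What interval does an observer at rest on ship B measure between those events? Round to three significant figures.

385 days

Transform rocket A's velocity into ship B's frame: (0.504 + 0.3896)/(1 + 0.504·0.3896) = 0.8936/1.1963584, so the relative speed is 0.74693c.
At |u| = 0.74693c, γ = (1 − 0.557904)^(−1/2) = 1.504.
The clock on rocket A records proper time, so ship B measures Δt = γΔτ = 1.504 × 256 = 385 days.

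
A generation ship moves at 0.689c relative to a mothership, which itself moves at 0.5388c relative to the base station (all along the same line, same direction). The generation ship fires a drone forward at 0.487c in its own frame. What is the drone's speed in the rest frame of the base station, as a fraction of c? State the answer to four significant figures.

Compose velocities in two stages. Stage 1 (into S'): u₁ = (0.487+0.689)/(1+0.487×0.689) = 0.88054.
Stage 2 (into S): u = (0.88054+0.5388)/(1+0.88054×0.5388) = 0.96263, so the speed is 0.9626c.

0.9626c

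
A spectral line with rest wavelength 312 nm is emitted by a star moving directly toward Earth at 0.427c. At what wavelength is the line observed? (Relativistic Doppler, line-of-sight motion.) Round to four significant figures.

Relativistic Doppler for wavelength: λ_obs = λ_src · √((1−β)/(1+β)).
With β = 0.427: factor = √(0.573/1.427) = 0.63367.
λ_obs = 312 × 0.63367 = 197.7 nm.

197.7 nm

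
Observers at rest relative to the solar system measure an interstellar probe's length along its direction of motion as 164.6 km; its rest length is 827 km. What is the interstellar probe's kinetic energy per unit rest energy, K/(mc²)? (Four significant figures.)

4.024

Length contraction gives γ = L₀/L = 827/164.6 = 5.0243.
Since K = (γ−1)mc², K/(mc²) = 5.0243 − 1 = 4.024.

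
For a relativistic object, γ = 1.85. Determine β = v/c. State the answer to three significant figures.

β = √(1 − 1/γ²) = √(1 − 1/3.4225) = √0.707816 = 0.841.

0.841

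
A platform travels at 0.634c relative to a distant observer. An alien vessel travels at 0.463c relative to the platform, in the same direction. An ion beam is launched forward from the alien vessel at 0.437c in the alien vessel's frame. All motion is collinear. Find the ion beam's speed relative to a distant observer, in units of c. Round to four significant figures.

0.9376c

First combine the ion beam and alien vessel (S''→S'): u₁ = (0.437 + 0.463)/(1 + 0.437×0.463) = 0.9/1.202331 = 0.74855.
Then combine with the platform (S'→S): u = (0.74855 + 0.634)/(1 + 0.74855×0.634) = 1.38255/1.4745807 = 0.93759.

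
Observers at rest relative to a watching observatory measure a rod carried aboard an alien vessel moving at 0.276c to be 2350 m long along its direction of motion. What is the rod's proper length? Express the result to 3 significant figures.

γ = 1/√(1 − β²) = 1/√(1 − 0.076176) = 1/√0.923824 = 1/0.961158 = 1.0404.
Proper length: L₀ = γ·L = 1.0404 × 2350 = 2440 m.

2440 m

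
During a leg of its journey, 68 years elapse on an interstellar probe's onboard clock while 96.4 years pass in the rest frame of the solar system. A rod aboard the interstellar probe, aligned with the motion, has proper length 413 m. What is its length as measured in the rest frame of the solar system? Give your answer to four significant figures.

From Δt = γΔτ: γ = 96.4/68 = 1.41765.
L = L₀/γ = 413/1.41765 = 291.3 m.

291.3 m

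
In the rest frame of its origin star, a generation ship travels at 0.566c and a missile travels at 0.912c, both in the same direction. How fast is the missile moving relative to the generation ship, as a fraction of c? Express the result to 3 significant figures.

Transform to the generation ship's frame: u' = (u − v)/(1 − uv/c²).
u' = (0.912 − 0.566)/(1 − 0.912×0.566) = 0.346/0.483808 = 0.71516.
Speed in the generation ship's frame: 0.715c (in the same direction).

0.715c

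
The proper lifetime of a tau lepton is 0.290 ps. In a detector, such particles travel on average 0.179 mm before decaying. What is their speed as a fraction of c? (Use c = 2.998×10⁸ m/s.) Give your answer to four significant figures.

Lab distance = (lab lifetime)·v = γτ·βc, so βγ = d/(cτ) = 1.790×10^-4/(2.998×10⁸ × 2.900×10^-13) = 2.0588.
With βγ = 2.0588: γ² = 1 + (βγ)² = 5.23866, and β = (βγ)/γ = 2.0588/2.28881 = 0.8995.

0.8995c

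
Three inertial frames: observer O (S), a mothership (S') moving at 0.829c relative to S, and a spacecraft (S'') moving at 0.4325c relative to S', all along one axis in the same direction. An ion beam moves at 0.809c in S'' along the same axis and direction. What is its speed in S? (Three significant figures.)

Compose velocities in two stages. Stage 1 (into S'): u₁ = (0.809+0.4325)/(1+0.809×0.4325) = 0.9197.
Stage 2 (into S): u = (0.9197+0.829)/(1+0.9197×0.829) = 0.99221, so the speed is 0.992c.

0.992c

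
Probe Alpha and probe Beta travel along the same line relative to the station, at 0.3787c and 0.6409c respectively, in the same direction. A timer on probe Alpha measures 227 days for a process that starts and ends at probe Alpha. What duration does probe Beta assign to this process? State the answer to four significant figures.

The velocity of probe Alpha relative to probe Beta is (0.3787 − 0.6409)c / (1 − 0.3787×0.6409) = −0.34623c; relative speed 0.34623c.
γ for this relative speed: γ = 1/√(1 − 0.119875) = 1.0659.
Probe Alpha's interval is proper; time dilation gives Δt_B = γΔτ = 1.0659 × 227 days = 242.0 days.

242.0 days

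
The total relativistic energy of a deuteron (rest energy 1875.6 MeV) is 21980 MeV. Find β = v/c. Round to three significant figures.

0.996

Total energy E = γmc² gives γ = 21980/1875.6 = 11.719.
Hence β = √(1 − 1/γ²) = √(1 − 0.00728147) = √0.99271853 = 0.996.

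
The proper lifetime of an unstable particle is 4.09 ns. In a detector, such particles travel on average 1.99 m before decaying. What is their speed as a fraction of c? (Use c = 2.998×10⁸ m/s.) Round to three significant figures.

0.851c

d = βγcτ ⇒ βγ = d/(cτ) = 1.990 m / (1.226182 m) = 1.6229.
β = (βγ)/√(1+(βγ)²) = 1.6229/√3.6338 = 0.851.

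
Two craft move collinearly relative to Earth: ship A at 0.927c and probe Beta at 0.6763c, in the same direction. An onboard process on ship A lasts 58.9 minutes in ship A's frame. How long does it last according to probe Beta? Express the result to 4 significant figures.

79.53 minutes

Transform ship A's velocity into probe Beta's frame: (0.927 − 0.6763)/(1 − 0.927·0.6763) = 0.2507/0.3730699, so the relative speed is 0.67199c.
At |u| = 0.67199c, γ = (1 − 0.451571)^(−1/2) = 1.3503.
Ship A's interval is proper; time dilation gives Δt_B = γΔτ = 1.3503 × 58.9 minutes = 79.53 minutes.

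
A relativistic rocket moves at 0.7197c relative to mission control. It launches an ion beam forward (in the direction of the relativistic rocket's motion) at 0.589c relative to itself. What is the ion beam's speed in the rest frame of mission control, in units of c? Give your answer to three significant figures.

0.919c

In units of c, u = (u' + v)/(1 + u'v) with u' = 0.589 and v = 0.7197.
Numerator: 0.589 + 0.7197 = 1.3087. Denominator: 1 + (0.589)(0.7197) = 1.4239033.
u = 1.3087/1.4239033 = 0.91909, so the speed is 0.919c.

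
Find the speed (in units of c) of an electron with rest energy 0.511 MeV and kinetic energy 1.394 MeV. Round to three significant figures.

0.963c

K = (γ−1)mc², so γ = 1 + 1.394/0.511 = 3.728.
Then v/c = √(1 − γ⁻²) = √(1 − 0.0719529) = √0.9280471 = 0.963.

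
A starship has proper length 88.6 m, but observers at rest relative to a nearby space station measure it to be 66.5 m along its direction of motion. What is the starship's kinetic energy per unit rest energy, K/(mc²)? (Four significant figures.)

0.3323

γ = L₀/L = 88.6/66.5 = 1.33233.
K/(mc²) = γ − 1 = 1.33233 − 1 = 0.3323.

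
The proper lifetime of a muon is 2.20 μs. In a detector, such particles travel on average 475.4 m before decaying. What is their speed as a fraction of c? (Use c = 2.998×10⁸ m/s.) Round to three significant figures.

d = βγcτ ⇒ βγ = d/(cτ) = 475.4 m / (659.56 m) = 0.72078.
β = (βγ)/√(1+(βγ)²) = 0.72078/√1.519524 = 0.585.

0.585c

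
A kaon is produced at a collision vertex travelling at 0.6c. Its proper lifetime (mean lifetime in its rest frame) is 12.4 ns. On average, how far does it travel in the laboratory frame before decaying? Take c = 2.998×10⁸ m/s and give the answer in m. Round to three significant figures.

2.79 m

γ = 1/√(1 − β²) = 1/√(1 − 0.36) = 1/√0.64 = 1/0.8 = 1.25.
Lab-frame lifetime: Δt = γτ = 1.25 × 12.4 ns = 15.5 ns.
Distance: d = vΔt = 0.6 × 2.998×10⁸ m/s × 1.5500×10^-8 s = 2.79 m.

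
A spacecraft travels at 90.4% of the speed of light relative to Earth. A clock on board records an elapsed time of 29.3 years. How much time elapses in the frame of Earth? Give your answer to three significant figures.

68.5 years

γ = 1/√(1 − β²) = 1/√(1 − 0.817216) = 1/√0.182784 = 1/0.427532 = 2.339.
Time dilation: Δt = γ·Δτ = 2.339 × 29.3 = 68.5 years.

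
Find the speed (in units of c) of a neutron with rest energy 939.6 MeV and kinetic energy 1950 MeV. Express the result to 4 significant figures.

K = (γ−1)mc², so γ = 1 + 1950/939.6 = 3.0754.
Then v/c = √(1 − γ⁻²) = √(1 − 0.10573) = √0.89427 = 0.9457.

0.9457c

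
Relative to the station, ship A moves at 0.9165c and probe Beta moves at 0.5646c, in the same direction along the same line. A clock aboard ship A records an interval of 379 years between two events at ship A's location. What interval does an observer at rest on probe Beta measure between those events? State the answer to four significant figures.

553.9 years

The velocity of ship A relative to probe Beta is (0.9165 − 0.5646)c / (1 − 0.9165×0.5646) = 0.72926c; relative speed 0.72926c.
γ for this relative speed: γ = 1/√(1 − 0.53182) = 1.4615.
Ship A's interval is proper; time dilation gives Δt_B = γΔτ = 1.4615 × 379 years = 553.9 years.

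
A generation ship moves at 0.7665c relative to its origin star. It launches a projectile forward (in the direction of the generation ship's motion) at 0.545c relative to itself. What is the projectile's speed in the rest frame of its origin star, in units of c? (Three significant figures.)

Relativistic velocity addition: u = (u' + v)/(1 + u'v/c²), with u' = 0.545c and v = 0.7665c.
Numerator: 0.545 + 0.7665 = 1.3115. Denominator: 1 + (0.545)(0.7665) = 1.4177425.
u = 1.3115/1.4177425 = 0.92506, so the speed is 0.925c.

0.925c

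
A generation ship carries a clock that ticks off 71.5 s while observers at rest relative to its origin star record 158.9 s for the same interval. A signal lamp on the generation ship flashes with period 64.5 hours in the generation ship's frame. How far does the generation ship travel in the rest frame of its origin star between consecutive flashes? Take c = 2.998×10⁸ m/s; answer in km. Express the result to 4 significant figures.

1.382×10^11 km

From Δt = γΔτ: γ = 158.9/71.5 = 2.22238.
β = √(1 − 1/γ²) = 0.89304. Lab-frame period = γτ = 2.22238×64.5 hours = 143.34 hours. Distance = βc × γτ = 0.89304 × 2.998×10⁸ m/s × 516024 s = 1.3816×10^14 m = 1.382×10^11 km.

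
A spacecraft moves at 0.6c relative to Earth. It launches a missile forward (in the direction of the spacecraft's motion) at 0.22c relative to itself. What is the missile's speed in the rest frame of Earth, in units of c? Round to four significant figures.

Relativistic velocity addition: u = (u' + v)/(1 + u'v/c²), with u' = 0.22c and v = 0.6c.
Numerator: 0.22 + 0.6 = 0.82. Denominator: 1 + (0.22)(0.6) = 1.132.
u = 0.82/1.132 = 0.72438, so the speed is 0.7244c.

0.7244c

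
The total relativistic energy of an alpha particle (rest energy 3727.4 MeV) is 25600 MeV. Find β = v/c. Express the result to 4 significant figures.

γ = E/(mc²) = 25600/3727.4 = 6.8681.
β = √(1 − 1/γ²) = √(1 − 0.0211996) = √0.9788004 = 0.9893.

0.9893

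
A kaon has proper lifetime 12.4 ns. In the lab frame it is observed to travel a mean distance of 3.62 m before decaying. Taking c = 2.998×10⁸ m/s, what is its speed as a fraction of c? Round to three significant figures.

0.698c

Let x = d/(cτ) = 3.620 m / (2.998×10⁸ m/s × 1.240×10^-8 s) = 0.97377. Since d = βγcτ, x = βγ = β/√(1−β²).
Solving: β² = x²/(1+x²) = 0.948228/1.948228 = 0.486713, so β = 0.698.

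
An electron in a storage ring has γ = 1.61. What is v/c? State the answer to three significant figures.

0.784

β = √(1 − 1/γ²) = √(1 − 1/2.5921) = √0.614212 = 0.784.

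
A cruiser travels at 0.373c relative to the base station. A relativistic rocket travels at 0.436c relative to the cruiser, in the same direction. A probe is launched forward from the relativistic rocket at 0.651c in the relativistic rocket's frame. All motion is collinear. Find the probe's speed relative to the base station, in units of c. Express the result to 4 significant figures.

0.9269c

Compose velocities in two stages. Stage 1 (into S'): u₁ = (0.651+0.436)/(1+0.651×0.436) = 0.84668.
Stage 2 (into S): u = (0.84668+0.373)/(1+0.84668×0.373) = 0.92694, so the speed is 0.9269c.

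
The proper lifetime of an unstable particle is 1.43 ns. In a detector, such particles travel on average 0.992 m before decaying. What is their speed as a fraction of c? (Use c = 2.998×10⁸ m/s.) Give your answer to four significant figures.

0.9179c

Lab distance = (lab lifetime)·v = γτ·βc, so βγ = d/(cτ) = 0.9920/(2.998×10⁸ × 1.430×10^-9) = 2.3139.
With βγ = 2.3139: γ² = 1 + (βγ)² = 6.35413, and β = (βγ)/γ = 2.3139/2.52074 = 0.9179.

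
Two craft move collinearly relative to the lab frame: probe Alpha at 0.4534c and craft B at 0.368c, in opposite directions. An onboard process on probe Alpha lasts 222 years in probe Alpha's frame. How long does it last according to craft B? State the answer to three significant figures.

313 years

Speed of probe Alpha in craft B's frame: u = (v_A + v_B)/(1 + v_A v_B/c²) = (0.4534 + 0.368)/(1 + 0.4534×0.368) = 0.8214/1.1668512 = 0.70395; |u| = 0.70395c.
At |u| = 0.70395c, γ = (1 − 0.495546)^(−1/2) = 1.408.
Probe Alpha's interval is proper; time dilation gives Δt_B = γΔτ = 1.408 × 222 years = 313 years.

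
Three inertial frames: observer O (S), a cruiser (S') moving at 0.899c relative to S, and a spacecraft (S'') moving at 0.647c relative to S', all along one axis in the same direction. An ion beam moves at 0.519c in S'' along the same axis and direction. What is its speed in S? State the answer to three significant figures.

First combine the ion beam and spacecraft (S''→S'): u₁ = (0.519 + 0.647)/(1 + 0.519×0.647) = 1.166/1.335793 = 0.87289.
Then combine with the cruiser (S'→S): u = (0.87289 + 0.899)/(1 + 0.87289×0.899) = 1.77189/1.78472811 = 0.99281.

0.993c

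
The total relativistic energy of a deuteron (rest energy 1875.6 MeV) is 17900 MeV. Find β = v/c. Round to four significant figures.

Total energy E = γmc² gives γ = 17900/1875.6 = 9.5436.
Hence β = √(1 − 1/γ²) = √(1 − 0.0109793) = √0.9890207 = 0.9945.

0.9945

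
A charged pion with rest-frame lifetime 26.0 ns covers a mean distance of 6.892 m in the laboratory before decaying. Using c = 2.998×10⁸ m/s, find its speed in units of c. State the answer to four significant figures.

0.6624c

Lab distance = (lab lifetime)·v = γτ·βc, so βγ = d/(cτ) = 6.892/(2.998×10⁸ × 2.600×10^-8) = 0.88418.
With βγ = 0.88418: γ² = 1 + (βγ)² = 1.781774, and β = (βγ)/γ = 0.88418/1.33483 = 0.6624.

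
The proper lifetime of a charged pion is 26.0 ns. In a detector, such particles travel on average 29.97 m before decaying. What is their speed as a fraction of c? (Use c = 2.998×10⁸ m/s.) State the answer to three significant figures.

0.968c

Lab distance = (lab lifetime)·v = γτ·βc, so βγ = d/(cτ) = 29.97/(2.998×10⁸ × 2.600×10^-8) = 3.8449.
With βγ = 3.8449: γ² = 1 + (βγ)² = 15.7833, and β = (βγ)/γ = 3.8449/3.97282 = 0.968.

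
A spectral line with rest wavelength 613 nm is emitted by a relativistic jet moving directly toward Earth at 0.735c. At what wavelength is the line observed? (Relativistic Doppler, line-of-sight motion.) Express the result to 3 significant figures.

240 nm

Relativistic Doppler for wavelength: λ_obs = λ_src · √((1−β)/(1+β)).
With β = 0.735: factor = √(0.265/1.735) = 0.39082.
λ_obs = 613 × 0.39082 = 240 nm.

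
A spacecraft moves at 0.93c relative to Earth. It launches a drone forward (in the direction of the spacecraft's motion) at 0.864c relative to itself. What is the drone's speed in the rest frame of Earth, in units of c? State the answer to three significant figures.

In units of c, u = (u' + v)/(1 + u'v) with u' = 0.864 and v = 0.93.
Numerator: 0.864 + 0.93 = 1.794. Denominator: 1 + (0.864)(0.93) = 1.80352.
u = 1.794/1.80352 = 0.99472, so the speed is 0.995c.

0.995c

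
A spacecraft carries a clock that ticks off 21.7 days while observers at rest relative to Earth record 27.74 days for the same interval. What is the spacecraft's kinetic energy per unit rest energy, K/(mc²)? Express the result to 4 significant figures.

From Δt = γΔτ: γ = 27.74/21.7 = 1.27834.
K/(mc²) = γ − 1 = 1.27834 − 1 = 0.2783.

0.2783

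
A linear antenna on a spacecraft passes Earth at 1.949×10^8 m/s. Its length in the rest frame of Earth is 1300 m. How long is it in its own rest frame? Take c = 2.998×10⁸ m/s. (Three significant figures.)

β = v/c = (1.949×10^8 m/s)/(2.998×10⁸ m/s) = 0.6501.
Lorentz factor: γ = (1 − 0.42263001)^(−1/2) = 1.3161.
Proper length: L₀ = γ·L = 1.3161 × 1300 = 1710 m.

1710 m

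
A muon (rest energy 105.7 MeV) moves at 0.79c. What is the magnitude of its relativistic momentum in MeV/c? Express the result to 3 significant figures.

With β = 0.79, γ = 1/√(1 − 0.79²) = 1/√0.3759 = 1.631.
Momentum: p = γβ·mc = 1.631 × 0.79 × 105.7 MeV/c = 136 MeV/c.

136 MeV/c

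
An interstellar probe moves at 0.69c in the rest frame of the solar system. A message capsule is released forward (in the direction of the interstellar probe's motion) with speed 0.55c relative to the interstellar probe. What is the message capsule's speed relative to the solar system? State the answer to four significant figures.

0.8989c

In units of c, u = (u' + v)/(1 + u'v) with u' = 0.55 and v = 0.69.
Numerator: 0.55 + 0.69 = 1.24. Denominator: 1 + (0.55)(0.69) = 1.3795.
u = 1.24/1.3795 = 0.89888, so the speed is 0.8989c.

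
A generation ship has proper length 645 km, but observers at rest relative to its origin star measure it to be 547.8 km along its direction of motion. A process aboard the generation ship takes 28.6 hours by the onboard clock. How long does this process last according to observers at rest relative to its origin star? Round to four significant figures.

33.67 hours

Length contraction gives γ = L₀/L = 645/547.8 = 1.17744.
The same γ dilates the second interval: 1.17744 × 28.6 hours = 33.67 hours.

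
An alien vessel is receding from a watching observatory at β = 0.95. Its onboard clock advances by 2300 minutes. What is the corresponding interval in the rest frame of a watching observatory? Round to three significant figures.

7370 minutes

With β = 0.95, γ = 1/√(1 − 0.95²) = 1/√0.0975 = 3.2026.
The onboard clock measures proper time, so the interval in the rest frame of a watching observatory is dilated: Δt = γ·Δτ = 3.2026 × 2300 minutes = 7370 minutes.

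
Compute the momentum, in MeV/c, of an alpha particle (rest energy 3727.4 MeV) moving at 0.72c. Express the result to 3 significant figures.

With β = 0.72, γ = 1/√(1 − 0.72²) = 1/√0.4816 = 1.441.
Momentum: p = γβ·mc = 1.441 × 0.72 × 3727.4 MeV/c = 3870 MeV/c.

3870 MeV/c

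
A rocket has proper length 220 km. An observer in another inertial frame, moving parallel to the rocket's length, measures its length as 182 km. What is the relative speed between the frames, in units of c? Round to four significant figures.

0.5618c

Length contraction gives γ = L₀/L = 220/182 = 1.2088.
β = √(1 − 1/γ²) = √0.31563 = 0.5618.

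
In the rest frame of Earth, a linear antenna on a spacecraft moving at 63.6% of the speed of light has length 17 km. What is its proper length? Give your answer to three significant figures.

γ = 1/√(1 − β²) = 1/√(1 − 0.404496) = 1/√0.595504 = 1/0.771689 = 1.2959.
Proper length: L₀ = γ·L = 1.2959 × 17 = 22.0 km.

22.0 km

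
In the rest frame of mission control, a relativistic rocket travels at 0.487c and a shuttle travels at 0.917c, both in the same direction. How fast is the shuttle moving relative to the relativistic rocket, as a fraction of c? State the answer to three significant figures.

Transform to the relativistic rocket's frame: u' = (u − v)/(1 − uv/c²).
u' = (0.917 − 0.487)/(1 − 0.917×0.487) = 0.43/0.553421 = 0.77699.
Speed in the relativistic rocket's frame: 0.777c (in the same direction).

0.777c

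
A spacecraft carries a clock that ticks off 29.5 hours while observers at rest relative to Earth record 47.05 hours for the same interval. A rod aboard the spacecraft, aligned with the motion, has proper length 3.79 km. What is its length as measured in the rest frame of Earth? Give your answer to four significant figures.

γ = Δt/Δτ = 47.05/29.5 = 1.59492.
L = L₀/γ = 3.79/1.59492 = 2.376 km.

2.376 km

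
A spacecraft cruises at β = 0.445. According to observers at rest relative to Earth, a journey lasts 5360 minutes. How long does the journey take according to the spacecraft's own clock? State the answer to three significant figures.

Lorentz factor: γ = (1 − 0.198025)^(−1/2) = 1.1167.
The moving clock records proper time: Δτ = Δt/γ = 5360/1.1167 = 4800 minutes.

4800 minutes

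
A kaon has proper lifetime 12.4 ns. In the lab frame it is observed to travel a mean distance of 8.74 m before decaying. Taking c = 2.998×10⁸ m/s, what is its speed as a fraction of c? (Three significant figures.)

0.920c

d = βγcτ ⇒ βγ = d/(cτ) = 8.740 m / (3.71752 m) = 2.351.
β = (βγ)/√(1+(βγ)²) = 2.351/√6.5272 = 0.920.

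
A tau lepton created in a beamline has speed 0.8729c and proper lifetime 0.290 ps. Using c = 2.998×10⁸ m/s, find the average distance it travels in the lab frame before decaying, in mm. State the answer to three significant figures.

γ = 1/√(1 − β²) = 1/√(1 − 0.76195441) = 1/√0.23804559 = 1/0.487899 = 2.0496.
Lab-frame lifetime: Δt = γτ = 2.0496 × 0.290 ps = 0.59438 ps.
Distance: d = vΔt = 0.8729 × 2.998×10⁸ m/s × 5.9438×10^-13 s = 1.56×10^-4 m = 0.156 mm.

0.156 mm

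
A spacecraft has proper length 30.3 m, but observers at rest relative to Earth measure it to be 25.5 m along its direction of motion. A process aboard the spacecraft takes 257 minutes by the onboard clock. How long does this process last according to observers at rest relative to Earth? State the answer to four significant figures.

γ = L₀/L = 30.3/25.5 = 1.18824.
The same γ dilates the second interval: 1.18824 × 257 minutes = 305.4 minutes.

305.4 minutes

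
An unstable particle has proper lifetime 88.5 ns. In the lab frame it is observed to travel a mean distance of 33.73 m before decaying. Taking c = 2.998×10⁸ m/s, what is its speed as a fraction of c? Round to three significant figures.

0.786c

d = βγcτ ⇒ βγ = d/(cτ) = 33.73 m / (26.5323 m) = 1.2713.
β = (βγ)/√(1+(βγ)²) = 1.2713/√2.6162 = 0.786.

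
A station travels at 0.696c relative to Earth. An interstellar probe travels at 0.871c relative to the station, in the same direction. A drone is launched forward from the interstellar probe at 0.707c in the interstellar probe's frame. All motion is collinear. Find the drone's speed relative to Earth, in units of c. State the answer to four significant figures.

First combine the drone and interstellar probe (S''→S'): u₁ = (0.707 + 0.871)/(1 + 0.707×0.871) = 1.578/1.615797 = 0.97661.
Then combine with the station (S'→S): u = (0.97661 + 0.696)/(1 + 0.97661×0.696) = 1.67261/1.67972056 = 0.99577.

0.9958c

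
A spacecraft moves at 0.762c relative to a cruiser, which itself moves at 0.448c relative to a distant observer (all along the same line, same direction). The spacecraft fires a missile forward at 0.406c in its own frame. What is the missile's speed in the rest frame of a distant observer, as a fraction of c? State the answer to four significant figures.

First combine the missile and spacecraft (S''→S'): u₁ = (0.406 + 0.762)/(1 + 0.406×0.762) = 1.168/1.309372 = 0.89203.
Then combine with the cruiser (S'→S): u = (0.89203 + 0.448)/(1 + 0.89203×0.448) = 1.34003/1.39962944 = 0.95742.

0.9574c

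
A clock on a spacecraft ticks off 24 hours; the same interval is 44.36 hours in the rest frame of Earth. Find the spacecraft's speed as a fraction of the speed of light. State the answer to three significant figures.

γ = Δt/Δτ = 44.36/24 = 1.8483.
β = √(1 − 1/γ²) = √(1 − 0.292722) = √0.707278 = 0.841.

0.841c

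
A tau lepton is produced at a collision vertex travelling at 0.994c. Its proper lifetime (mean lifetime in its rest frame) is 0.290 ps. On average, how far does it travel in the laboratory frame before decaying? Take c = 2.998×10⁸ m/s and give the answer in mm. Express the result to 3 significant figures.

0.790 mm

γ = 1/√(1 − β²) = 1/√(1 − 0.988036) = 1/√0.011964 = 1/0.10938 = 9.1424.
Lab-frame lifetime: Δt = γτ = 9.1424 × 0.290 ps = 2.6513 ps.
Distance: d = vΔt = 0.994 × 2.998×10⁸ m/s × 2.6513×10^-12 s = 7.90×10^-4 m = 0.790 mm.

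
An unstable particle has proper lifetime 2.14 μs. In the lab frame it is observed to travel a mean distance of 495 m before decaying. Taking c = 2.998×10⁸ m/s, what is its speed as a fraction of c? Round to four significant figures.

0.6109c

d = βγcτ ⇒ βγ = d/(cτ) = 495.0 m / (641.572 m) = 0.77154.
β = (βγ)/√(1+(βγ)²) = 0.77154/√1.595274 = 0.6109.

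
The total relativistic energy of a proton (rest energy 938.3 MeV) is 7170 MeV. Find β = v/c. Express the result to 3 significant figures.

γ = E/(mc²) = 7170/938.3 = 7.6415.
β = √(1 − 1/γ²) = √(1 − 0.0171255) = √0.9828745 = 0.991.

0.991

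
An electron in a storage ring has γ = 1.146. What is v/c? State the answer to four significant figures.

β = √(1 − 1/γ²) = √(1 − 1/1.313316) = √0.238569 = 0.4884.

0.4884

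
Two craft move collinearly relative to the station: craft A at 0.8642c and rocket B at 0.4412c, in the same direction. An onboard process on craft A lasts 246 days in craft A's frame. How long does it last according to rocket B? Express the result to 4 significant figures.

Speed of craft A in rocket B's frame: u = (v_A − v_B)/(1 − v_A v_B/c²) = (0.8642 − 0.4412)/(1 − 0.8642×0.4412) = 0.423/0.61871496 = 0.68368; |u| = 0.68368c.
γ for this relative speed: γ = 1/√(1 − 0.467418) = 1.3703.
The clock on craft A records proper time, so rocket B measures Δt = γΔτ = 1.3703 × 246 = 337.1 days.

337.1 days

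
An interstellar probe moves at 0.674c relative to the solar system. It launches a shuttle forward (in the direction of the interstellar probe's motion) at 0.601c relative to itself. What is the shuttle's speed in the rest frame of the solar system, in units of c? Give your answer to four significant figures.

Relativistic velocity addition: u = (u' + v)/(1 + u'v/c²), with u' = 0.601c and v = 0.674c.
Numerator: 0.601 + 0.674 = 1.275. Denominator: 1 + (0.601)(0.674) = 1.405074.
u = 1.275/1.405074 = 0.90743, so the speed is 0.9074c.

0.9074c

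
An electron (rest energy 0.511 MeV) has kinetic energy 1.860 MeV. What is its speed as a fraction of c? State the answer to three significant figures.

0.976c

γ = 1 + K/(mc²) = 1 + 1.860/0.511 = 4.6399.
β = √(1 − 1/γ²) = √(1 − 0.0464497) = √0.9535503 = 0.976.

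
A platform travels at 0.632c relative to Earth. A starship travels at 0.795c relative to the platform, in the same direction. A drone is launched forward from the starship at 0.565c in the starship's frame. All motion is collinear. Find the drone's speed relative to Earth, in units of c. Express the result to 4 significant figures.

First combine the drone and starship (S''→S'): u₁ = (0.565 + 0.795)/(1 + 0.565×0.795) = 1.36/1.449175 = 0.93846.
Then combine with the platform (S'→S): u = (0.93846 + 0.632)/(1 + 0.93846×0.632) = 1.57046/1.59310672 = 0.98578.

0.9858c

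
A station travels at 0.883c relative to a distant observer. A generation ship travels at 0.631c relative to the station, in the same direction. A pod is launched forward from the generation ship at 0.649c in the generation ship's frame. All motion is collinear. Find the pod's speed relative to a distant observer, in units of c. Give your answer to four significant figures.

First combine the pod and generation ship (S''→S'): u₁ = (0.649 + 0.631)/(1 + 0.649×0.631) = 1.28/1.409519 = 0.90811.
Then combine with the station (S'→S): u = (0.90811 + 0.883)/(1 + 0.90811×0.883) = 1.79111/1.80186113 = 0.99403.

0.9940c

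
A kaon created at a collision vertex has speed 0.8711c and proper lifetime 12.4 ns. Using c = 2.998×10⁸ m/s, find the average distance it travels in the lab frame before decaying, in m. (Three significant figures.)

With β = 0.8711, γ = 1/√(1 − 0.8711²) = 1/√0.24118479 = 2.0362.
Lab-frame lifetime: Δt = γτ = 2.0362 × 12.4 ns = 25.249 ns.
Distance: d = vΔt = 0.8711 × 2.998×10⁸ m/s × 2.5249×10^-8 s = 6.59 m.

6.59 m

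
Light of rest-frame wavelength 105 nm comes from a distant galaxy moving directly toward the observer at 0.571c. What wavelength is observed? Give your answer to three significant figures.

54.9 nm

Relativistic Doppler for wavelength: λ_obs = λ_src · √((1−β)/(1+β)).
With β = 0.571: factor = √(0.429/1.571) = 0.52257.
λ_obs = 105 × 0.52257 = 54.9 nm.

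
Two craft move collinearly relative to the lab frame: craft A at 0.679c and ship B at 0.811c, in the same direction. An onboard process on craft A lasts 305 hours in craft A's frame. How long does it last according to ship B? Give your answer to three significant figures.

The velocity of craft A relative to ship B is (0.679 − 0.811)c / (1 − 0.679×0.811) = −0.29377c; relative speed 0.29377c.
At |u| = 0.29377c, γ = (1 − 0.0863008)^(−1/2) = 1.0462.
The clock on craft A records proper time, so ship B measures Δt = γΔτ = 1.0462 × 305 = 319 hours.

319 hours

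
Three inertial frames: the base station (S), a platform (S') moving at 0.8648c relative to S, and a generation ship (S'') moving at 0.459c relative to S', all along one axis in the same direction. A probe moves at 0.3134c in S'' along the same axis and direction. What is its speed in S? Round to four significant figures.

0.9723c

Apply u = (u'+v)/(1+u'v) twice. Probe in the platform frame: (0.3134+0.459)/(1+0.3134·0.459) = 0.7724/1.1438506 = 0.67526c.
That velocity, transformed to the rest frame of the base station: (0.67526+0.8648)/(1+0.67526·0.8648) = 1.54006/1.583964848 = 0.97228c.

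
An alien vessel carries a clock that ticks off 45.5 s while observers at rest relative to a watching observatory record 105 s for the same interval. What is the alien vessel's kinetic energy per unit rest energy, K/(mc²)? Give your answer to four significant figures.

The time-dilation ratio gives γ = 105/45.5 = 2.30769.
K/(mc²) = γ − 1 = 2.30769 − 1 = 1.308.

1.308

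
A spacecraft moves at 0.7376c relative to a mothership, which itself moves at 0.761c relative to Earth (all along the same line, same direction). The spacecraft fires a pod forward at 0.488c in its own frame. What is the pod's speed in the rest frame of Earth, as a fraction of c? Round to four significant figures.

Apply u = (u'+v)/(1+u'v) twice. Pod in the mothership frame: (0.488+0.7376)/(1+0.488·0.7376) = 1.2256/1.3599488 = 0.90121c.
That velocity, transformed to the rest frame of Earth: (0.90121+0.761)/(1+0.90121·0.761) = 1.66221/1.68582081 = 0.98599c.

0.9860c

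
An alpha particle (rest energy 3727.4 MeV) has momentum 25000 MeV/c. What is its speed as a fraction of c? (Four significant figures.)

βγ = pc/(mc²) = 25000/3727.4 = 6.7071.
Since γ² = 1 + (βγ)² = 45.9852, γ = √45.9852 = 6.78124, and β = (βγ)/γ = 6.7071/6.78124 = 0.9891.

0.9891c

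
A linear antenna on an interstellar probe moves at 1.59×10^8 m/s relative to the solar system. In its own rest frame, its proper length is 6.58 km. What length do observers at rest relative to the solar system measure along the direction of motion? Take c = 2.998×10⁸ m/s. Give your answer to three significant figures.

5.58 km

β = v/c = (1.59×10^8 m/s)/(2.998×10⁸ m/s) = 0.530354.
With β = 0.530354, γ = 1/√(1 − 0.530354²) = 1/√0.7187246 = 1.1796.
Along the direction of motion the measured length is L₀/γ = 6.58/1.1796 = 5.58 km.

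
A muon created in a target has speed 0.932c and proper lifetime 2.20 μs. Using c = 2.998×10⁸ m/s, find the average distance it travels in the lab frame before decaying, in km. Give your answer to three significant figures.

1.70 km

γ = 1/√(1 − β²) = 1/√(1 − 0.868624) = 1/√0.131376 = 1/0.362458 = 2.7589.
Lab-frame lifetime: Δt = γτ = 2.7589 × 2.20 μs = 6.0696 μs.
Distance: d = vΔt = 0.932 × 2.998×10⁸ m/s × 6.0696×10^-6 s = 1700 m = 1.70 km.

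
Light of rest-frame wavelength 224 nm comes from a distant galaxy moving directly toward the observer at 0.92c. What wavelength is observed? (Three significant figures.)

Relativistic Doppler for wavelength: λ_obs = λ_src · √((1−β)/(1+β)).
With β = 0.92: factor = √(0.08/1.92) = 0.20412.
λ_obs = 224 × 0.20412 = 45.7 nm.

45.7 nm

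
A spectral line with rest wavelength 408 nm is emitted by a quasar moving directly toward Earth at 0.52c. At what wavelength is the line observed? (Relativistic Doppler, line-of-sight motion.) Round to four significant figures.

229.3 nm

Relativistic Doppler for wavelength: λ_obs = λ_src · √((1−β)/(1+β)).
With β = 0.52: factor = √(0.48/1.52) = 0.56195.
λ_obs = 408 × 0.56195 = 229.3 nm.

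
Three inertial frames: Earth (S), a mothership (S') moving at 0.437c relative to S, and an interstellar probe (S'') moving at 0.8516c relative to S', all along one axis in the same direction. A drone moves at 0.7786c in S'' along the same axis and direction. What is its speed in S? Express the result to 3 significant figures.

First combine the drone and interstellar probe (S''→S'): u₁ = (0.7786 + 0.8516)/(1 + 0.7786×0.8516) = 1.6302/1.66305576 = 0.98024.
Then combine with the mothership (S'→S): u = (0.98024 + 0.437)/(1 + 0.98024×0.437) = 1.41724/1.42836488 = 0.99221.

0.992c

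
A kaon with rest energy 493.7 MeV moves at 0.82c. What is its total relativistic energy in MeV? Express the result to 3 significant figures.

Lorentz factor: γ = (1 − 0.6724)^(−1/2) = 1.7471.
Total energy: E = γmc² = 1.7471 × 493.7 MeV = 863 MeV.

863 MeV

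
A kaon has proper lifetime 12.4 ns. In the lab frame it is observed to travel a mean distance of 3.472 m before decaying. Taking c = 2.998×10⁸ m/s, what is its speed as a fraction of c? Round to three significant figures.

Let x = d/(cτ) = 3.472 m / (2.998×10⁸ m/s × 1.240×10^-8 s) = 0.93396. Since d = βγcτ, x = βγ = β/√(1−β²).
Solving: β² = x²/(1+x²) = 0.872281/1.872281 = 0.465892, so β = 0.683.

0.683c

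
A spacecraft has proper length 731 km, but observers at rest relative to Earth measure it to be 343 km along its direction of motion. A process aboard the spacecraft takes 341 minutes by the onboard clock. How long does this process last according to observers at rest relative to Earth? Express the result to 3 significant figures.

Length contraction gives γ = L₀/L = 731/343 = 2.1312.
Δt = γΔτ = 2.1312 × 341 = 727 minutes.

727 minutes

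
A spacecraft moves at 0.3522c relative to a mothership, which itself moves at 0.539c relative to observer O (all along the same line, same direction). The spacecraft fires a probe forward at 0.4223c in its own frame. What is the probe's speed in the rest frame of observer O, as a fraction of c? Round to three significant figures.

First combine the probe and spacecraft (S''→S'): u₁ = (0.4223 + 0.3522)/(1 + 0.4223×0.3522) = 0.7745/1.14873406 = 0.67422.
Then combine with the mothership (S'→S): u = (0.67422 + 0.539)/(1 + 0.67422×0.539) = 1.21322/1.36340458 = 0.88985.

0.890c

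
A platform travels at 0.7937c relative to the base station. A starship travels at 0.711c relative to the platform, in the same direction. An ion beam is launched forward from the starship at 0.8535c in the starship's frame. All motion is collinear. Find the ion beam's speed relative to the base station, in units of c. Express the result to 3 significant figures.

Compose velocities in two stages. Stage 1 (into S'): u₁ = (0.8535+0.711)/(1+0.8535×0.711) = 0.97365.
Stage 2 (into S): u = (0.97365+0.7937)/(1+0.97365×0.7937) = 0.99693, so the speed is 0.997c.

0.997c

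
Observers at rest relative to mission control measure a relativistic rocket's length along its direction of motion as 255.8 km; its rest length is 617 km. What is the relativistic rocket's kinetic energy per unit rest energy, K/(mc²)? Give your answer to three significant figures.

1.41

γ = L₀/L = 617/255.8 = 2.41204.
K/(mc²) = γ − 1 = 2.41204 − 1 = 1.41.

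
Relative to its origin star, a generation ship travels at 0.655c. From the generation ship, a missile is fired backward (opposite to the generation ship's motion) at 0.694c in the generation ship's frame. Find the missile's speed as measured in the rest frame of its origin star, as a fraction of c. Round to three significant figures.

In units of c, u = (u' + v)/(1 + u'v) with u' = −0.694 and v = 0.655.
Numerator: −0.694 + 0.655 = −0.039. Denominator: 1 + (−0.694)(0.655) = 0.54543.
u = −0.039/0.54543 = −0.071503, so the speed is 0.0715c.

0.0715c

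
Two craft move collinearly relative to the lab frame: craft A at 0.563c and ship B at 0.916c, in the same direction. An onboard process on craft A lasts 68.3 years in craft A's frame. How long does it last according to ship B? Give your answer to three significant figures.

99.8 years

Transform craft A's velocity into ship B's frame: (0.563 − 0.916)/(1 − 0.563·0.916) = −0.353/0.484292, so the relative speed is 0.7289c.
γ for this relative speed: γ = 1/√(1 − 0.531295) = 1.4607.
The clock on craft A records proper time, so ship B measures Δt = γΔτ = 1.4607 × 68.3 = 99.8 years.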